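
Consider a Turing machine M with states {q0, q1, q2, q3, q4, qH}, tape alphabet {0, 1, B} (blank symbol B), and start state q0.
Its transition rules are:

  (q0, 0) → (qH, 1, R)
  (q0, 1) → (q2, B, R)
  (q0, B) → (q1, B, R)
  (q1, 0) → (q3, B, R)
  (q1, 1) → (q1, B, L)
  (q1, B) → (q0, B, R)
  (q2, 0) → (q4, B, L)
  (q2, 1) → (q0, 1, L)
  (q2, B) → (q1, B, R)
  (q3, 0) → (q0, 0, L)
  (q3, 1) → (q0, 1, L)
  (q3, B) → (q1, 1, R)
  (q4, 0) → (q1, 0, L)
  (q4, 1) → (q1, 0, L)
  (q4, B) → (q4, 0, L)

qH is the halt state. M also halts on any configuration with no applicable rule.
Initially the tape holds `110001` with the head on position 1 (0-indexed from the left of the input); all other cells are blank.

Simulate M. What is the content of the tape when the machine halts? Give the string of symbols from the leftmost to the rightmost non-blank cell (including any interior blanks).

10B001

state=q0 head=1 tape=B1[1]0001   (q0,1)→(q2,B,R)
state=q2 head=2 tape=B1B[0]001   (q2,0)→(q4,B,L)
state=q4 head=1 tape=B1[B]B001   (q4,B)→(q4,0,L)
state=q4 head=0 tape=B[1]0B001   (q4,1)→(q1,0,L)
state=q1 head=-1 tape=[B]00B001   (q1,B)→(q0,B,R)
state=q0 head=0 tape=B[0]0B001   (q0,0)→(qH,1,R)
state=qH head=1 tape=B1[0]B001
The non-blank tape span at halt is 10B001.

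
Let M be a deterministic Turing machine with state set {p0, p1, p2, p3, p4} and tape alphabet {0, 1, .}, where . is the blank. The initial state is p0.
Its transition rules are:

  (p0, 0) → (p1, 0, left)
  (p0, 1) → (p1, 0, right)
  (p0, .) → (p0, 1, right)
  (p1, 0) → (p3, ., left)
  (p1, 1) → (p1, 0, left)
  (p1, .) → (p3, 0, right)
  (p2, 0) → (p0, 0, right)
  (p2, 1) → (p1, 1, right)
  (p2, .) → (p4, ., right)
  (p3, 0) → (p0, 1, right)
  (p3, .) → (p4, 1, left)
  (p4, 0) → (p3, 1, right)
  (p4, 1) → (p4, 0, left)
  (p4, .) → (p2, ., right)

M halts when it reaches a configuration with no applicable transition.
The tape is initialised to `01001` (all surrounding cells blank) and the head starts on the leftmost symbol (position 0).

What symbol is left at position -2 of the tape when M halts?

1

state=p0 head=0 tape=...[0]1001   (p0,0)→(p1,0,left)
state=p1 head=-1 tape=..[.]01001   (p1,.)→(p3,0,right)
state=p3 head=0 tape=..0[0]1001   (p3,0)→(p0,1,right)
state=p0 head=1 tape=..01[1]001   (p0,1)→(p1,0,right)
state=p1 head=2 tape=..010[0]01   (p1,0)→(p3,.,left)
state=p3 head=1 tape=..01[0].01   (p3,0)→(p0,1,right)
state=p0 head=2 tape=..011[.]01   (p0,.)→(p0,1,right)
state=p0 head=3 tape=..0111[0]1   (p0,0)→(p1,0,left)
state=p1 head=2 tape=..011[1]01   (p1,1)→(p1,0,left)
state=p1 head=1 tape=..01[1]001   (p1,1)→(p1,0,left)
state=p1 head=0 tape=..0[1]0001   (p1,1)→(p1,0,left)
state=p1 head=-1 tape=..[0]00001   (p1,0)→(p3,.,left)
state=p3 head=-2 tape=.[.].00001   (p3,.)→(p4,1,left)
state=p4 head=-3 tape=[.]1.00001   (p4,.)→(p2,.,right)
state=p2 head=-2 tape=.[1].00001   (p2,1)→(p1,1,right)
state=p1 head=-1 tape=.1[.]00001   (p1,.)→(p3,0,right)
state=p3 head=0 tape=.10[0]0001   (p3,0)→(p0,1,right)
state=p0 head=1 tape=.101[0]001   (p0,0)→(p1,0,left)
state=p1 head=0 tape=.10[1]0001   (p1,1)→(p1,0,left)
state=p1 head=-1 tape=.1[0]00001   (p1,0)→(p3,.,left)
state=p3 head=-2 tape=.[1].00001
Cell -2 holds 1 when M halts.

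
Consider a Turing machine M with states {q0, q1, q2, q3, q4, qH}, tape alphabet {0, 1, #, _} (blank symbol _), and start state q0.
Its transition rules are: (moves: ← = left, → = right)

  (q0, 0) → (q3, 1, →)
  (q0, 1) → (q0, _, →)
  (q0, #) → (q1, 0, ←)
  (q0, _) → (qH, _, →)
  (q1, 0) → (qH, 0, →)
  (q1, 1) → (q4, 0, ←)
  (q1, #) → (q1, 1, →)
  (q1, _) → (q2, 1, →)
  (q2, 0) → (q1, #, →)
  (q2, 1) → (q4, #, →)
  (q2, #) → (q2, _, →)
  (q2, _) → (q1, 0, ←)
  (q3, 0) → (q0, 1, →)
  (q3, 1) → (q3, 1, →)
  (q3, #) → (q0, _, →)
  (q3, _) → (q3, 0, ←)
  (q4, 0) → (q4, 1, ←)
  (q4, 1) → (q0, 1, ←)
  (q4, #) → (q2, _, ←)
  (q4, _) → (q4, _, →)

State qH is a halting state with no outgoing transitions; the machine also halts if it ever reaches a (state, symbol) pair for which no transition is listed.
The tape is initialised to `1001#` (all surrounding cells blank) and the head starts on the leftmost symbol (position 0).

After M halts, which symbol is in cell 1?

1

state=q0 head=0 tape=[1]001#__   (q0,1)→(q0,_,→)
state=q0 head=1 tape=_[0]01#__   (q0,0)→(q3,1,→)
state=q3 head=2 tape=_1[0]1#__   (q3,0)→(q0,1,→)
state=q0 head=3 tape=_11[1]#__   (q0,1)→(q0,_,→)
state=q0 head=4 tape=_11_[#]__   (q0,#)→(q1,0,←)
state=q1 head=3 tape=_11[_]0__   (q1,_)→(q2,1,→)
state=q2 head=4 tape=_111[0]__   (q2,0)→(q1,#,→)
state=q1 head=5 tape=_111#[_]_   (q1,_)→(q2,1,→)
state=q2 head=6 tape=_111#1[_]   (q2,_)→(q1,0,←)
state=q1 head=5 tape=_111#[1]0   (q1,1)→(q4,0,←)
state=q4 head=4 tape=_111[#]00   (q4,#)→(q2,_,←)
state=q2 head=3 tape=_11[1]_00   (q2,1)→(q4,#,→)
state=q4 head=4 tape=_11#[_]00   (q4,_)→(q4,_,→)
state=q4 head=5 tape=_11#_[0]0   (q4,0)→(q4,1,←)
state=q4 head=4 tape=_11#[_]10   (q4,_)→(q4,_,→)
state=q4 head=5 tape=_11#_[1]0   (q4,1)→(q0,1,←)
state=q0 head=4 tape=_11#[_]10   (q0,_)→(qH,_,→)
state=qH head=5 tape=_11#_[1]0
Cell 1 holds 1 when M halts.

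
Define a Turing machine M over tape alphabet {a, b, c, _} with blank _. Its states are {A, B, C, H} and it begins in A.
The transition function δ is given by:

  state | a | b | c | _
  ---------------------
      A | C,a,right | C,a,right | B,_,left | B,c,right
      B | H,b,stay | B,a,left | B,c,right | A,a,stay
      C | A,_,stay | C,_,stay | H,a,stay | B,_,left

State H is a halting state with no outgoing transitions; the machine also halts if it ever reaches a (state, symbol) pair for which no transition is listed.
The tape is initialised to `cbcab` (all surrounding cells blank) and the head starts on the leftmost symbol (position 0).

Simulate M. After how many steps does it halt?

5

state=A head=0 tape=_[c]bcab   (A,c)→(B,_,left)
state=B head=-1 tape=[_]_bcab   (B,_)→(A,a,stay)
state=A head=-1 tape=[a]_bcab   (A,a)→(C,a,right)
state=C head=0 tape=a[_]bcab   (C,_)→(B,_,left)
state=B head=-1 tape=[a]_bcab   (B,a)→(H,b,stay)
state=H head=-1 tape=[b]_bcab
M halts after 5 transitions.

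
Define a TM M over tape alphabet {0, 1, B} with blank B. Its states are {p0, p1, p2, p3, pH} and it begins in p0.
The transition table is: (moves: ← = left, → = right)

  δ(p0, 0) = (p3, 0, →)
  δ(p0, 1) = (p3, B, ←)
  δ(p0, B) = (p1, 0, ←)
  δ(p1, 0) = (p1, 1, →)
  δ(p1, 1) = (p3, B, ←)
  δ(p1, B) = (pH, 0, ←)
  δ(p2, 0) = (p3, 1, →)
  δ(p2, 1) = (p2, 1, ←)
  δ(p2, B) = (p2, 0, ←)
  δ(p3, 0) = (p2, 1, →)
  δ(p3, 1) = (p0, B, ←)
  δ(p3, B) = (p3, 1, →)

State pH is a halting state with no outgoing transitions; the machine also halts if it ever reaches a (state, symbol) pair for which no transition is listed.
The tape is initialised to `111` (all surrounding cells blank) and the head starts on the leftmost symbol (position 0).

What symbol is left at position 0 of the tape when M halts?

p0 | BBBB[1]11   read 1 → write B, move ←, go to p3
p3 | BBB[B]B11   read B → write 1, move →, go to p3
p3 | BBB1[B]11   read B → write 1, move →, go to p3
p3 | BBB11[1]1   read 1 → write B, move ←, go to p0
p0 | BBB1[1]B1   read 1 → write B, move ←, go to p3
p3 | BBB[1]BB1   read 1 → write B, move ←, go to p0
p0 | BB[B]BBB1   read B → write 0, move ←, go to p1
p1 | B[B]0BBB1   read B → write 0, move ←, go to pH
pH | [B]00BBB1
Cell 0 holds B when M halts.

B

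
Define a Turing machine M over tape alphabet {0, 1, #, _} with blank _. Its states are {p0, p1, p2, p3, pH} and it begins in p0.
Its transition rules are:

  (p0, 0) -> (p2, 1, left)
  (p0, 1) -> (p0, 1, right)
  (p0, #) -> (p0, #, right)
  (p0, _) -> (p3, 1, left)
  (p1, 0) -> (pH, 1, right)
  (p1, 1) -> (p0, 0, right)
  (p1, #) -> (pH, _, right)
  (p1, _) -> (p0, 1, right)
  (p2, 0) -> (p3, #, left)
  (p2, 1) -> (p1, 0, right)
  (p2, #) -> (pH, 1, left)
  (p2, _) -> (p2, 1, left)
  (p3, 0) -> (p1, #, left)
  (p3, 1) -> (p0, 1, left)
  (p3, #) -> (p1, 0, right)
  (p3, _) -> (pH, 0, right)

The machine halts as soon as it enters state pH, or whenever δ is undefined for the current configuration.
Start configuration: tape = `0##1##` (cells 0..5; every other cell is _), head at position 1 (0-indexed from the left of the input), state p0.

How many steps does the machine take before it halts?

p0 | 0[#]#1##__   read # → write #, move right, go to p0
p0 | 0#[#]1##__   read # → write #, move right, go to p0
p0 | 0##[1]##__   read 1 → write 1, move right, go to p0
p0 | 0##1[#]#__   read # → write #, move right, go to p0
p0 | 0##1#[#]__   read # → write #, move right, go to p0
p0 | 0##1##[_]_   read _ → write 1, move left, go to p3
p3 | 0##1#[#]1_   read # → write 0, move right, go to p1
p1 | 0##1#0[1]_   read 1 → write 0, move right, go to p0
p0 | 0##1#00[_]   read _ → write 1, move left, go to p3
p3 | 0##1#0[0]1   read 0 → write #, move left, go to p1
p1 | 0##1#[0]#1   read 0 → write 1, move right, go to pH
pH | 0##1#1[#]1
M halts after 11 transitions.

11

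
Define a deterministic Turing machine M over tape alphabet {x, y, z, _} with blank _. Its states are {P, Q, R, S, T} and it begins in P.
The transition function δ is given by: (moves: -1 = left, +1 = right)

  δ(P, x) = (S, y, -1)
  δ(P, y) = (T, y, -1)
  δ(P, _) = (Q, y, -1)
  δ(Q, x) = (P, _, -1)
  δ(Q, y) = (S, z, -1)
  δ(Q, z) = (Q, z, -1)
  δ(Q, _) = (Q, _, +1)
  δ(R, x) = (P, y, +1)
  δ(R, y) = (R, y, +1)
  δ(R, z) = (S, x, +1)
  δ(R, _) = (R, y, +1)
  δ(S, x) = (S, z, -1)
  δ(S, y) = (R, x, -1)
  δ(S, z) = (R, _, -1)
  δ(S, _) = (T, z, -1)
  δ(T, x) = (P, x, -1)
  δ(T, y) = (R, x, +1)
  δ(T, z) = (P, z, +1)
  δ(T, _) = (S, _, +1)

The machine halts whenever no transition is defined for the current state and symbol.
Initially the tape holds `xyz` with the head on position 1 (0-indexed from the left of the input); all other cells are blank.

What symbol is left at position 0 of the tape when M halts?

z

P | ___x[y]z   read y → write y, move -1, go to T
T | ___[x]yz   read x → write x, move -1, go to P
P | __[_]xyz   read _ → write y, move -1, go to Q
Q | _[_]yxyz   read _ → write _, move +1, go to Q
Q | __[y]xyz   read y → write z, move -1, go to S
S | _[_]zxyz   read _ → write z, move -1, go to T
T | [_]zzxyz   read _ → write _, move +1, go to S
S | _[z]zxyz   read z → write _, move -1, go to R
R | [_]_zxyz   read _ → write y, move +1, go to R
R | y[_]zxyz   read _ → write y, move +1, go to R
R | yy[z]xyz   read z → write x, move +1, go to S
S | yyx[x]yz   read x → write z, move -1, go to S
S | yy[x]zyz   read x → write z, move -1, go to S
S | y[y]zzyz   read y → write x, move -1, go to R
R | [y]xzzyz   read y → write y, move +1, go to R
R | y[x]zzyz   read x → write y, move +1, go to P
P | yy[z]zyz
Cell 0 holds z when M halts.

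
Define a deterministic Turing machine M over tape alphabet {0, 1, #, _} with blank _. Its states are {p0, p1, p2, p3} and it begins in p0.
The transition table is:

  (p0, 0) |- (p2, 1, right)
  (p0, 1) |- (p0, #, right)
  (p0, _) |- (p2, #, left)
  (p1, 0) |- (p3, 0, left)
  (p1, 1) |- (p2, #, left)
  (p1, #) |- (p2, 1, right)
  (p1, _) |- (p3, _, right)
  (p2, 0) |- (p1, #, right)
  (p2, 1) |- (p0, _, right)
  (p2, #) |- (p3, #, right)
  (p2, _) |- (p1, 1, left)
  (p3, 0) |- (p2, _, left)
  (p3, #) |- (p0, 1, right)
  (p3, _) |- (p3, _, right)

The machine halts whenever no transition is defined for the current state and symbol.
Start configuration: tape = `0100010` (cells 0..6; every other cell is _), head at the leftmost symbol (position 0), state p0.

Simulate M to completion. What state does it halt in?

p0 | [0]100010_   read 0 → write 1, move right, go to p2
p2 | 1[1]00010_   read 1 → write _, move right, go to p0
p0 | 1_[0]0010_   read 0 → write 1, move right, go to p2
p2 | 1_1[0]010_   read 0 → write #, move right, go to p1
p1 | 1_1#[0]10_   read 0 → write 0, move left, go to p3
p3 | 1_1[#]010_   read # → write 1, move right, go to p0
p0 | 1_11[0]10_   read 0 → write 1, move right, go to p2
p2 | 1_111[1]0_   read 1 → write _, move right, go to p0
p0 | 1_111_[0]_   read 0 → write 1, move right, go to p2
p2 | 1_111_1[_]   read _ → write 1, move left, go to p1
p1 | 1_111_[1]1   read 1 → write #, move left, go to p2
p2 | 1_111[_]#1   read _ → write 1, move left, go to p1
p1 | 1_11[1]1#1   read 1 → write #, move left, go to p2
p2 | 1_1[1]#1#1   read 1 → write _, move right, go to p0
p0 | 1_1_[#]1#1
No transition is defined for (p0, #); M halts in state p0.

p0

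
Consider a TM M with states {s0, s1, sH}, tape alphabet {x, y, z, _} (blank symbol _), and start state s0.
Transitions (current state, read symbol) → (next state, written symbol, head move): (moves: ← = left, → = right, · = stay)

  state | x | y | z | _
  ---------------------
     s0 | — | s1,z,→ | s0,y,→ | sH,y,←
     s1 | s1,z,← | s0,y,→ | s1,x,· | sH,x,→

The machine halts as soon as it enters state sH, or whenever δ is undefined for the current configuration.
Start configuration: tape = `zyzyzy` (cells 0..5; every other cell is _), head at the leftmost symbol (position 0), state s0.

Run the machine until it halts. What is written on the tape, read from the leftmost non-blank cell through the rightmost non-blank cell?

yyyyyzx

state=s0 head=0 tape=[z]yzyzy__   (s0,z)→(s0,y,→)
state=s0 head=1 tape=y[y]zyzy__   (s0,y)→(s1,z,→)
state=s1 head=2 tape=yz[z]yzy__   (s1,z)→(s1,x,·)
state=s1 head=2 tape=yz[x]yzy__   (s1,x)→(s1,z,←)
state=s1 head=1 tape=y[z]zyzy__   (s1,z)→(s1,x,·)
state=s1 head=1 tape=y[x]zyzy__   (s1,x)→(s1,z,←)
state=s1 head=0 tape=[y]zzyzy__   (s1,y)→(s0,y,→)
state=s0 head=1 tape=y[z]zyzy__   (s0,z)→(s0,y,→)
state=s0 head=2 tape=yy[z]yzy__   (s0,z)→(s0,y,→)
state=s0 head=3 tape=yyy[y]zy__   (s0,y)→(s1,z,→)
state=s1 head=4 tape=yyyz[z]y__   (s1,z)→(s1,x,·)
state=s1 head=4 tape=yyyz[x]y__   (s1,x)→(s1,z,←)
state=s1 head=3 tape=yyy[z]zy__   (s1,z)→(s1,x,·)
state=s1 head=3 tape=yyy[x]zy__   (s1,x)→(s1,z,←)
state=s1 head=2 tape=yy[y]zzy__   (s1,y)→(s0,y,→)
state=s0 head=3 tape=yyy[z]zy__   (s0,z)→(s0,y,→)
state=s0 head=4 tape=yyyy[z]y__   (s0,z)→(s0,y,→)
state=s0 head=5 tape=yyyyy[y]__   (s0,y)→(s1,z,→)
state=s1 head=6 tape=yyyyyz[_]_   (s1,_)→(sH,x,→)
state=sH head=7 tape=yyyyyzx[_]
The non-blank tape span at halt is yyyyyzx.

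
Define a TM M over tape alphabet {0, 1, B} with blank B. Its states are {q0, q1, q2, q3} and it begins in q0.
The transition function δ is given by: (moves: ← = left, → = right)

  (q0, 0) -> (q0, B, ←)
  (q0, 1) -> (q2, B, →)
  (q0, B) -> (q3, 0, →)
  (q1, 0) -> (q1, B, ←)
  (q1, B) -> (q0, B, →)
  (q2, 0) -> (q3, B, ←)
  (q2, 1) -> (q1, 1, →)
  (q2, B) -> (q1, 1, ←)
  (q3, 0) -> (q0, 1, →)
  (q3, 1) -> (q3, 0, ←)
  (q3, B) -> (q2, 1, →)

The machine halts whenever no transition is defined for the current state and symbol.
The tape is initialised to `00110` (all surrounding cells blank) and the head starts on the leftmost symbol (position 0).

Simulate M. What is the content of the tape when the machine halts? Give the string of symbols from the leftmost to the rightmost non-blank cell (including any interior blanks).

q0 | B[0]0110   read 0 → write B, move ←, go to q0
q0 | [B]B0110   read B → write 0, move →, go to q3
q3 | 0[B]0110   read B → write 1, move →, go to q2
q2 | 01[0]110   read 0 → write B, move ←, go to q3
q3 | 0[1]B110   read 1 → write 0, move ←, go to q3
q3 | [0]0B110   read 0 → write 1, move →, go to q0
q0 | 1[0]B110   read 0 → write B, move ←, go to q0
q0 | [1]BB110   read 1 → write B, move →, go to q2
q2 | B[B]B110   read B → write 1, move ←, go to q1
q1 | [B]1B110   read B → write B, move →, go to q0
q0 | B[1]B110   read 1 → write B, move →, go to q2
q2 | BB[B]110   read B → write 1, move ←, go to q1
q1 | B[B]1110   read B → write B, move →, go to q0
q0 | BB[1]110   read 1 → write B, move →, go to q2
q2 | BBB[1]10   read 1 → write 1, move →, go to q1
q1 | BBB1[1]0
The non-blank tape span at halt is 110.

110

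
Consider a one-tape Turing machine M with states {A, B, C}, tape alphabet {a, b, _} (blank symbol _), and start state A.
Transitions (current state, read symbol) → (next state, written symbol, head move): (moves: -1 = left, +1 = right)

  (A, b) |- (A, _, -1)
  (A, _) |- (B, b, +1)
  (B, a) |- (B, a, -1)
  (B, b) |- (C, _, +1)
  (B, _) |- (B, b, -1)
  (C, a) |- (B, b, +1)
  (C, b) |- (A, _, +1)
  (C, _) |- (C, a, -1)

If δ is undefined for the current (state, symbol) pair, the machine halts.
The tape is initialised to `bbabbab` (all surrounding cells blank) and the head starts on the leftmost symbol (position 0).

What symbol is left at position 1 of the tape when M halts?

_

A | _[b]babbab   read b → write _, move -1, go to A
A | [_]_babbab   read _ → write b, move +1, go to B
B | b[_]babbab   read _ → write b, move -1, go to B
B | [b]bbabbab   read b → write _, move +1, go to C
C | _[b]babbab   read b → write _, move +1, go to A
A | __[b]abbab   read b → write _, move -1, go to A
A | _[_]_abbab   read _ → write b, move +1, go to B
B | _b[_]abbab   read _ → write b, move -1, go to B
B | _[b]babbab   read b → write _, move +1, go to C
C | __[b]abbab   read b → write _, move +1, go to A
A | ___[a]bbab
Cell 1 holds _ when M halts.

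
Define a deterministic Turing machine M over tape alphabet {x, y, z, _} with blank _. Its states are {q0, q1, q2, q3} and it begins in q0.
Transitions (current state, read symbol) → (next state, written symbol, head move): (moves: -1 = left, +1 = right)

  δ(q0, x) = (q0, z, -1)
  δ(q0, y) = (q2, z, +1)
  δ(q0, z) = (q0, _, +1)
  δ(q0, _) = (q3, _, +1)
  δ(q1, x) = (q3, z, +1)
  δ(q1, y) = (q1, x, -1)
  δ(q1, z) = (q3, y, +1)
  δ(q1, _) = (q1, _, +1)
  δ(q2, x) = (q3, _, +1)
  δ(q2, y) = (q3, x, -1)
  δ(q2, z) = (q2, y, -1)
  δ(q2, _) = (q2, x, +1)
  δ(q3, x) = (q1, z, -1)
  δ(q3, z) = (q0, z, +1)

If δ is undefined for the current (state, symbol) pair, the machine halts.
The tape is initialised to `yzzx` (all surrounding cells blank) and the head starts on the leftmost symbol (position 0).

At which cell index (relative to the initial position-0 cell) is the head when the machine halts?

q0 | ___[y]zzx_   read y → write z, move +1, go to q2
q2 | ___z[z]zx_   read z → write y, move -1, go to q2
q2 | ___[z]yzx_   read z → write y, move -1, go to q2
q2 | __[_]yyzx_   read _ → write x, move +1, go to q2
q2 | __x[y]yzx_   read y → write x, move -1, go to q3
q3 | __[x]xyzx_   read x → write z, move -1, go to q1
q1 | _[_]zxyzx_   read _ → write _, move +1, go to q1
q1 | __[z]xyzx_   read z → write y, move +1, go to q3
q3 | __y[x]yzx_   read x → write z, move -1, go to q1
q1 | __[y]zyzx_   read y → write x, move -1, go to q1
q1 | _[_]xzyzx_   read _ → write _, move +1, go to q1
q1 | __[x]zyzx_   read x → write z, move +1, go to q3
q3 | __z[z]yzx_   read z → write z, move +1, go to q0
q0 | __zz[y]zx_   read y → write z, move +1, go to q2
q2 | __zzz[z]x_   read z → write y, move -1, go to q2
q2 | __zz[z]yx_   read z → write y, move -1, go to q2
q2 | __z[z]yyx_   read z → write y, move -1, go to q2
q2 | __[z]yyyx_   read z → write y, move -1, go to q2
q2 | _[_]yyyyx_   read _ → write x, move +1, go to q2
q2 | _x[y]yyyx_   read y → write x, move -1, go to q3
q3 | _[x]xyyyx_   read x → write z, move -1, go to q1
q1 | [_]zxyyyx_   read _ → write _, move +1, go to q1
q1 | _[z]xyyyx_   read z → write y, move +1, go to q3
q3 | _y[x]yyyx_   read x → write z, move -1, go to q1
q1 | _[y]zyyyx_   read y → write x, move -1, go to q1
q1 | [_]xzyyyx_   read _ → write _, move +1, go to q1
q1 | _[x]zyyyx_   read x → write z, move +1, go to q3
q3 | _z[z]yyyx_   read z → write z, move +1, go to q0
q0 | _zz[y]yyx_   read y → write z, move +1, go to q2
q2 | _zzz[y]yx_   read y → write x, move -1, go to q3
q3 | _zz[z]xyx_   read z → write z, move +1, go to q0
q0 | _zzz[x]yx_   read x → write z, move -1, go to q0
q0 | _zz[z]zyx_   read z → write _, move +1, go to q0
q0 | _zz_[z]yx_   read z → write _, move +1, go to q0
q0 | _zz__[y]x_   read y → write z, move +1, go to q2
q2 | _zz__z[x]_   read x → write _, move +1, go to q3
q3 | _zz__z_[_]
At halt the head is at cell 4.

4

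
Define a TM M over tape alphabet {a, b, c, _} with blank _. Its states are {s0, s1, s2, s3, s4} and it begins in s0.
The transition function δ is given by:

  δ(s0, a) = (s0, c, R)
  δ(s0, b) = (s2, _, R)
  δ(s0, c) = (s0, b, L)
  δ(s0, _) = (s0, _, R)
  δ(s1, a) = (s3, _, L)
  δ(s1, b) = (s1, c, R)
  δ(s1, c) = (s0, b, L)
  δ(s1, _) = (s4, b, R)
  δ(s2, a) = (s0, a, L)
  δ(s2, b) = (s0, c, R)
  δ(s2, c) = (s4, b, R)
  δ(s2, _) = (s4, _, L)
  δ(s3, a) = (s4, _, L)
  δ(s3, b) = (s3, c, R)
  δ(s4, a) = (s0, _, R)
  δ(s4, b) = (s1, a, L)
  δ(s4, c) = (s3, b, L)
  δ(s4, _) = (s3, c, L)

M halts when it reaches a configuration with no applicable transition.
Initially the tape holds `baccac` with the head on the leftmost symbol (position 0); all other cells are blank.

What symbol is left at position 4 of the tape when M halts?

c

s0 | [b]accac_   read b → write _, move R, go to s2
s2 | _[a]ccac_   read a → write a, move L, go to s0
s0 | [_]accac_   read _ → write _, move R, go to s0
s0 | _[a]ccac_   read a → write c, move R, go to s0
s0 | _c[c]cac_   read c → write b, move L, go to s0
s0 | _[c]bcac_   read c → write b, move L, go to s0
s0 | [_]bbcac_   read _ → write _, move R, go to s0
s0 | _[b]bcac_   read b → write _, move R, go to s2
s2 | __[b]cac_   read b → write c, move R, go to s0
s0 | __c[c]ac_   read c → write b, move L, go to s0
s0 | __[c]bac_   read c → write b, move L, go to s0
s0 | _[_]bbac_   read _ → write _, move R, go to s0
s0 | __[b]bac_   read b → write _, move R, go to s2
s2 | ___[b]ac_   read b → write c, move R, go to s0
s0 | ___c[a]c_   read a → write c, move R, go to s0
s0 | ___cc[c]_   read c → write b, move L, go to s0
s0 | ___c[c]b_   read c → write b, move L, go to s0
s0 | ___[c]bb_   read c → write b, move L, go to s0
s0 | __[_]bbb_   read _ → write _, move R, go to s0
s0 | ___[b]bb_   read b → write _, move R, go to s2
s2 | ____[b]b_   read b → write c, move R, go to s0
s0 | ____c[b]_   read b → write _, move R, go to s2
s2 | ____c_[_]   read _ → write _, move L, go to s4
s4 | ____c[_]_   read _ → write c, move L, go to s3
s3 | ____[c]c_
Cell 4 holds c when M halts.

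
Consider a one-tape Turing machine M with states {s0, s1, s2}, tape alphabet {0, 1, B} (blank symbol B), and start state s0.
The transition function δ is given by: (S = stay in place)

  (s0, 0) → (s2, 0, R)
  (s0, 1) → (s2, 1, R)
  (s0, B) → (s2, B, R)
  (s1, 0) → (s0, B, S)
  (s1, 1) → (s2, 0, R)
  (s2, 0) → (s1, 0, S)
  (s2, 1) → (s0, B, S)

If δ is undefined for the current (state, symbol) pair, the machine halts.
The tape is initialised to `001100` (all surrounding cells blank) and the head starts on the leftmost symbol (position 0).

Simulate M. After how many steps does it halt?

state=s0 head=0 tape=[0]01100B   (s0,0)→(s2,0,R)
state=s2 head=1 tape=0[0]1100B   (s2,0)→(s1,0,S)
state=s1 head=1 tape=0[0]1100B   (s1,0)→(s0,B,S)
state=s0 head=1 tape=0[B]1100B   (s0,B)→(s2,B,R)
state=s2 head=2 tape=0B[1]100B   (s2,1)→(s0,B,S)
state=s0 head=2 tape=0B[B]100B   (s0,B)→(s2,B,R)
state=s2 head=3 tape=0BB[1]00B   (s2,1)→(s0,B,S)
state=s0 head=3 tape=0BB[B]00B   (s0,B)→(s2,B,R)
state=s2 head=4 tape=0BBB[0]0B   (s2,0)→(s1,0,S)
state=s1 head=4 tape=0BBB[0]0B   (s1,0)→(s0,B,S)
state=s0 head=4 tape=0BBB[B]0B   (s0,B)→(s2,B,R)
state=s2 head=5 tape=0BBBB[0]B   (s2,0)→(s1,0,S)
state=s1 head=5 tape=0BBBB[0]B   (s1,0)→(s0,B,S)
state=s0 head=5 tape=0BBBB[B]B   (s0,B)→(s2,B,R)
state=s2 head=6 tape=0BBBBB[B]
M halts after 14 transitions.

14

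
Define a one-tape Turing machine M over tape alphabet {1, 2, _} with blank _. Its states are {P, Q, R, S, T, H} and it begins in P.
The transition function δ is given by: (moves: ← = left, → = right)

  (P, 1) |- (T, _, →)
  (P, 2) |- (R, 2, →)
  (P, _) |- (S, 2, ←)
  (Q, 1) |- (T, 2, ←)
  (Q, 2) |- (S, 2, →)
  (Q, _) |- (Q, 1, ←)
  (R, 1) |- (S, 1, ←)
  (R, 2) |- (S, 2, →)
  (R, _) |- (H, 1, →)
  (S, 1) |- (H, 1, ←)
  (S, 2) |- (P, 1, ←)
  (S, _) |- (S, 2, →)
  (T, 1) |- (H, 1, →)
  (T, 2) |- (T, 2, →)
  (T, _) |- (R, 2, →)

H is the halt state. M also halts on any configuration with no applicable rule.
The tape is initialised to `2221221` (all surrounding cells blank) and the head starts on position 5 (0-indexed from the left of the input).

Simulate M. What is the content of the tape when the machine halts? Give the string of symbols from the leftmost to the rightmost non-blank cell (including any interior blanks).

222_111

state=P head=5 tape=22212[2]1   (P,2)→(R,2,→)
state=R head=6 tape=222122[1]   (R,1)→(S,1,←)
state=S head=5 tape=22212[2]1   (S,2)→(P,1,←)
state=P head=4 tape=2221[2]11   (P,2)→(R,2,→)
state=R head=5 tape=22212[1]1   (R,1)→(S,1,←)
state=S head=4 tape=2221[2]11   (S,2)→(P,1,←)
state=P head=3 tape=222[1]111   (P,1)→(T,_,→)
state=T head=4 tape=222_[1]11   (T,1)→(H,1,→)
state=H head=5 tape=222_1[1]1
The non-blank tape span at halt is 222_111.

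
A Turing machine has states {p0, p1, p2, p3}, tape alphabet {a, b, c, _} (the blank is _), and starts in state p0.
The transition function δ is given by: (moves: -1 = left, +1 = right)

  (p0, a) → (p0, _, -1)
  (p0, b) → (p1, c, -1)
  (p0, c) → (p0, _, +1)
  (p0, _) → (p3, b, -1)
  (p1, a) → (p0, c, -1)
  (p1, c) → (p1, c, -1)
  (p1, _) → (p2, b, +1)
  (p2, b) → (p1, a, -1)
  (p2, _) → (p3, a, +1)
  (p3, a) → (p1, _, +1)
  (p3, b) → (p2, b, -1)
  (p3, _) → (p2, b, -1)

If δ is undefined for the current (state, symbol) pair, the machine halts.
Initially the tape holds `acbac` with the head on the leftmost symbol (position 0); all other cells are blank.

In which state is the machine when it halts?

state=p0 head=0 tape=___[a]cbac   (p0,a)→(p0,_,-1)
state=p0 head=-1 tape=__[_]_cbac   (p0,_)→(p3,b,-1)
state=p3 head=-2 tape=_[_]b_cbac   (p3,_)→(p2,b,-1)
state=p2 head=-3 tape=[_]bb_cbac   (p2,_)→(p3,a,+1)
state=p3 head=-2 tape=a[b]b_cbac   (p3,b)→(p2,b,-1)
state=p2 head=-3 tape=[a]bb_cbac
No transition is defined for (p2, a); M halts in state p2.

p2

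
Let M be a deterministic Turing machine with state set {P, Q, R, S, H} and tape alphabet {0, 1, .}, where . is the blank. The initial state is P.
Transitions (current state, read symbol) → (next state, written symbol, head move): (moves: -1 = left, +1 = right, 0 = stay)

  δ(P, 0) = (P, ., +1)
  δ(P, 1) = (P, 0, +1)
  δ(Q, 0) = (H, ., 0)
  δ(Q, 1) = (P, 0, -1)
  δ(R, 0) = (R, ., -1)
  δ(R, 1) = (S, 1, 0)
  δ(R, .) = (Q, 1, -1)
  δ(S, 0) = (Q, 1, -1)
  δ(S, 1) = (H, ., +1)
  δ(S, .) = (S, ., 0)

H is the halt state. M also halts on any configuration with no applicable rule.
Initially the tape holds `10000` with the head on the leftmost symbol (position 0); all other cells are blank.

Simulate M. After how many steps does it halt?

5

state=P head=0 tape=[1]0000.   (P,1)→(P,0,+1)
state=P head=1 tape=0[0]000.   (P,0)→(P,.,+1)
state=P head=2 tape=0.[0]00.   (P,0)→(P,.,+1)
state=P head=3 tape=0..[0]0.   (P,0)→(P,.,+1)
state=P head=4 tape=0...[0].   (P,0)→(P,.,+1)
state=P head=5 tape=0....[.]
M halts after 5 transitions.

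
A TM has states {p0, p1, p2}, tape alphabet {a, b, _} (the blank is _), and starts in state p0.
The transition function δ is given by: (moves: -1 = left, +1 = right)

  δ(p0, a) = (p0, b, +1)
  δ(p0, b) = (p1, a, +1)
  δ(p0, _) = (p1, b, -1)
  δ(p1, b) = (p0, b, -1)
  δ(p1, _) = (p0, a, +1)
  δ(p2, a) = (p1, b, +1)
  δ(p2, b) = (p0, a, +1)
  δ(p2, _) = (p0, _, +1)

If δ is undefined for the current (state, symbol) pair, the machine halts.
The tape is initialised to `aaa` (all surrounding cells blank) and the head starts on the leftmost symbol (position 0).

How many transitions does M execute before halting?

p0 | [a]aa___   read a → write b, move +1, go to p0
p0 | b[a]a___   read a → write b, move +1, go to p0
p0 | bb[a]___   read a → write b, move +1, go to p0
p0 | bbb[_]__   read _ → write b, move -1, go to p1
p1 | bb[b]b__   read b → write b, move -1, go to p0
p0 | b[b]bb__   read b → write a, move +1, go to p1
p1 | ba[b]b__   read b → write b, move -1, go to p0
p0 | b[a]bb__   read a → write b, move +1, go to p0
p0 | bb[b]b__   read b → write a, move +1, go to p1
p1 | bba[b]__   read b → write b, move -1, go to p0
p0 | bb[a]b__   read a → write b, move +1, go to p0
p0 | bbb[b]__   read b → write a, move +1, go to p1
p1 | bbba[_]_   read _ → write a, move +1, go to p0
p0 | bbbaa[_]   read _ → write b, move -1, go to p1
p1 | bbba[a]b
M halts after 14 transitions.

14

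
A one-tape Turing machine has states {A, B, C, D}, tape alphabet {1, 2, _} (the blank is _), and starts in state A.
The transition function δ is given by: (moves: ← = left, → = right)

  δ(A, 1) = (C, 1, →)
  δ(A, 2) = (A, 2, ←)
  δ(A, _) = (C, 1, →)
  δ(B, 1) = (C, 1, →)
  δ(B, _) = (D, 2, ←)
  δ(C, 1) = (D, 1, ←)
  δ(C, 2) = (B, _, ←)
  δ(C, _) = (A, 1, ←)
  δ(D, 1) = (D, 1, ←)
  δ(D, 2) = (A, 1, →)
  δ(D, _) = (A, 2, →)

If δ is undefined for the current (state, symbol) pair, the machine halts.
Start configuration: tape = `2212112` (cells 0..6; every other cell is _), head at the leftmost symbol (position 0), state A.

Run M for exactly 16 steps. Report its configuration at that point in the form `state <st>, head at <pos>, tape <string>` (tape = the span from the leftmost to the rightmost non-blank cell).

state D, head at -2, tape 111212112

A | __[2]212112   read 2 → write 2, move ←, go to A
A | _[_]2212112   read _ → write 1, move →, go to C
C | _1[2]212112   read 2 → write _, move ←, go to B
B | _[1]_212112   read 1 → write 1, move →, go to C
C | _1[_]212112   read _ → write 1, move ←, go to A
A | _[1]1212112   read 1 → write 1, move →, go to C
C | _1[1]212112   read 1 → write 1, move ←, go to D
D | _[1]1212112   read 1 → write 1, move ←, go to D
D | [_]11212112   read _ → write 2, move →, go to A
A | 2[1]1212112   read 1 → write 1, move →, go to C
C | 21[1]212112   read 1 → write 1, move ←, go to D
D | 2[1]1212112   read 1 → write 1, move ←, go to D
D | [2]11212112   read 2 → write 1, move →, go to A
A | 1[1]1212112   read 1 → write 1, move →, go to C
C | 11[1]212112   read 1 → write 1, move ←, go to D
D | 1[1]1212112   read 1 → write 1, move ←, go to D
D | [1]11212112
After 16 steps: state D, head at -2, tape 111212112.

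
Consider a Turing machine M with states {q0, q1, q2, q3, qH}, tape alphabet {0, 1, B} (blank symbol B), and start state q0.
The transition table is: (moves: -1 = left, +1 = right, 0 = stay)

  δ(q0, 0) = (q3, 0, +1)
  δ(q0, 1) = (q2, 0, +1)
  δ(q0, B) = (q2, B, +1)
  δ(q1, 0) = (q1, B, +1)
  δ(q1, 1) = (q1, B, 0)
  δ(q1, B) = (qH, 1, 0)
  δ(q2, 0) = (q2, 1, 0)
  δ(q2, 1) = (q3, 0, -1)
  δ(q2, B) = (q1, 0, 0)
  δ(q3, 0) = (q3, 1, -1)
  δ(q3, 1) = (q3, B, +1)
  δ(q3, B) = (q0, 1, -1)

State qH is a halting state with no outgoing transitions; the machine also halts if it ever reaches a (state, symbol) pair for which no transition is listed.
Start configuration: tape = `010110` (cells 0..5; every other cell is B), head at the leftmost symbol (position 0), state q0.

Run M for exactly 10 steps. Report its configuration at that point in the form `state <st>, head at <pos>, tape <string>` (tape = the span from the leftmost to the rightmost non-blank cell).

state q3, head at 4, tape 0BBBB1

state=q0 head=0 tape=[0]10110   (q0,0)→(q3,0,+1)
state=q3 head=1 tape=0[1]0110   (q3,1)→(q3,B,+1)
state=q3 head=2 tape=0B[0]110   (q3,0)→(q3,1,-1)
state=q3 head=1 tape=0[B]1110   (q3,B)→(q0,1,-1)
state=q0 head=0 tape=[0]11110   (q0,0)→(q3,0,+1)
state=q3 head=1 tape=0[1]1110   (q3,1)→(q3,B,+1)
state=q3 head=2 tape=0B[1]110   (q3,1)→(q3,B,+1)
state=q3 head=3 tape=0BB[1]10   (q3,1)→(q3,B,+1)
state=q3 head=4 tape=0BBB[1]0   (q3,1)→(q3,B,+1)
state=q3 head=5 tape=0BBBB[0]   (q3,0)→(q3,1,-1)
state=q3 head=4 tape=0BBB[B]1
After 10 steps: state q3, head at 4, tape 0BBBB1.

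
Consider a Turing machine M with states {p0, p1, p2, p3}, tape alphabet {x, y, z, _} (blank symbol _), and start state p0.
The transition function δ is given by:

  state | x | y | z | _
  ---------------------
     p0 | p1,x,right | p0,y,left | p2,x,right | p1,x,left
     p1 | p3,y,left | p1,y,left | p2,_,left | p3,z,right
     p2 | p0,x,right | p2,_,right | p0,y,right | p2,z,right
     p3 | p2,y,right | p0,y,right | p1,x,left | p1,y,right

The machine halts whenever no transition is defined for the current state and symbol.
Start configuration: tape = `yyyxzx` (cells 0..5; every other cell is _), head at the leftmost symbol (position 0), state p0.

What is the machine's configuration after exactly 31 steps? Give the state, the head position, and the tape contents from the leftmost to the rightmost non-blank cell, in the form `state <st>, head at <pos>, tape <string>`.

state p2, head at 3, tape zy_x_yyyyx

p0 | __[y]yyxzx__   read y → write y, move left, go to p0
p0 | _[_]yyyxzx__   read _ → write x, move left, go to p1
p1 | [_]xyyyxzx__   read _ → write z, move right, go to p3
p3 | z[x]yyyxzx__   read x → write y, move right, go to p2
p2 | zy[y]yyxzx__   read y → write _, move right, go to p2
p2 | zy_[y]yxzx__   read y → write _, move right, go to p2
p2 | zy__[y]xzx__   read y → write _, move right, go to p2
p2 | zy___[x]zx__   read x → write x, move right, go to p0
p0 | zy___x[z]x__   read z → write x, move right, go to p2
p2 | zy___xx[x]__   read x → write x, move right, go to p0
p0 | zy___xxx[_]_   read _ → write x, move left, go to p1
p1 | zy___xx[x]x_   read x → write y, move left, go to p3
p3 | zy___x[x]yx_   read x → write y, move right, go to p2
p2 | zy___xy[y]x_   read y → write _, move right, go to p2
p2 | zy___xy_[x]_   read x → write x, move right, go to p0
p0 | zy___xy_x[_]   read _ → write x, move left, go to p1
p1 | zy___xy_[x]x   read x → write y, move left, go to p3
p3 | zy___xy[_]yx   read _ → write y, move right, go to p1
p1 | zy___xyy[y]x   read y → write y, move left, go to p1
p1 | zy___xy[y]yx   read y → write y, move left, go to p1
p1 | zy___x[y]yyx   read y → write y, move left, go to p1
p1 | zy___[x]yyyx   read x → write y, move left, go to p3
p3 | zy__[_]yyyyx   read _ → write y, move right, go to p1
p1 | zy__y[y]yyyx   read y → write y, move left, go to p1
p1 | zy__[y]yyyyx   read y → write y, move left, go to p1
p1 | zy_[_]yyyyyx   read _ → write z, move right, go to p3
p3 | zy_z[y]yyyyx   read y → write y, move right, go to p0
p0 | zy_zy[y]yyyx   read y → write y, move left, go to p0
p0 | zy_z[y]yyyyx   read y → write y, move left, go to p0
p0 | zy_[z]yyyyyx   read z → write x, move right, go to p2
p2 | zy_x[y]yyyyx   read y → write _, move right, go to p2
p2 | zy_x_[y]yyyx
After 31 steps: state p2, head at 3, tape zy_x_yyyyx.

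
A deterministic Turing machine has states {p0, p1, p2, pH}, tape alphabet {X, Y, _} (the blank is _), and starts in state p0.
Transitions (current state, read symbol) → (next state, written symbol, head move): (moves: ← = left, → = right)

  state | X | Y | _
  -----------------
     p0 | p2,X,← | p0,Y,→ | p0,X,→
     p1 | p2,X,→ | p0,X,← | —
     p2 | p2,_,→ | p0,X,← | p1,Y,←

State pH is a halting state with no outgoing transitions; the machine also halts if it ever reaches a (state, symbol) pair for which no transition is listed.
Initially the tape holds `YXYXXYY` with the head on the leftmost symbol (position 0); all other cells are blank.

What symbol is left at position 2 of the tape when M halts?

_

state=p0 head=0 tape=_[Y]XYXXYY_   (p0,Y)→(p0,Y,→)
state=p0 head=1 tape=_Y[X]YXXYY_   (p0,X)→(p2,X,←)
state=p2 head=0 tape=_[Y]XYXXYY_   (p2,Y)→(p0,X,←)
state=p0 head=-1 tape=[_]XXYXXYY_   (p0,_)→(p0,X,→)
state=p0 head=0 tape=X[X]XYXXYY_   (p0,X)→(p2,X,←)
state=p2 head=-1 tape=[X]XXYXXYY_   (p2,X)→(p2,_,→)
state=p2 head=0 tape=_[X]XYXXYY_   (p2,X)→(p2,_,→)
state=p2 head=1 tape=__[X]YXXYY_   (p2,X)→(p2,_,→)
state=p2 head=2 tape=___[Y]XXYY_   (p2,Y)→(p0,X,←)
state=p0 head=1 tape=__[_]XXXYY_   (p0,_)→(p0,X,→)
state=p0 head=2 tape=__X[X]XXYY_   (p0,X)→(p2,X,←)
state=p2 head=1 tape=__[X]XXXYY_   (p2,X)→(p2,_,→)
state=p2 head=2 tape=___[X]XXYY_   (p2,X)→(p2,_,→)
state=p2 head=3 tape=____[X]XYY_   (p2,X)→(p2,_,→)
state=p2 head=4 tape=_____[X]YY_   (p2,X)→(p2,_,→)
state=p2 head=5 tape=______[Y]Y_   (p2,Y)→(p0,X,←)
state=p0 head=4 tape=_____[_]XY_   (p0,_)→(p0,X,→)
state=p0 head=5 tape=_____X[X]Y_   (p0,X)→(p2,X,←)
state=p2 head=4 tape=_____[X]XY_   (p2,X)→(p2,_,→)
state=p2 head=5 tape=______[X]Y_   (p2,X)→(p2,_,→)
state=p2 head=6 tape=_______[Y]_   (p2,Y)→(p0,X,←)
state=p0 head=5 tape=______[_]X_   (p0,_)→(p0,X,→)
state=p0 head=6 tape=______X[X]_   (p0,X)→(p2,X,←)
state=p2 head=5 tape=______[X]X_   (p2,X)→(p2,_,→)
state=p2 head=6 tape=_______[X]_   (p2,X)→(p2,_,→)
state=p2 head=7 tape=________[_]   (p2,_)→(p1,Y,←)
state=p1 head=6 tape=_______[_]Y
Cell 2 holds _ when M halts.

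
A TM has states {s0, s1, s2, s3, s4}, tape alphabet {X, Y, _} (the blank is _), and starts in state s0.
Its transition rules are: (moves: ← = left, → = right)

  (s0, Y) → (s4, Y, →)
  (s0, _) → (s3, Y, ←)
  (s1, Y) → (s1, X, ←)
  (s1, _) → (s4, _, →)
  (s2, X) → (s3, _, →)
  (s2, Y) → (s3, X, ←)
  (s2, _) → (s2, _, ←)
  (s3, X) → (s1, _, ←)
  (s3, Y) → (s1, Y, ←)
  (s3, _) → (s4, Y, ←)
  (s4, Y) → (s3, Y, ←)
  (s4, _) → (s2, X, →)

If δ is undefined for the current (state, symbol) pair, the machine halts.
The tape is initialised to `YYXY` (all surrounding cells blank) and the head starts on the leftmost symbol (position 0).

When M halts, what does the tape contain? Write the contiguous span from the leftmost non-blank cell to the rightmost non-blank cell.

state=s0 head=0 tape=___[Y]YXY   (s0,Y)→(s4,Y,→)
state=s4 head=1 tape=___Y[Y]XY   (s4,Y)→(s3,Y,←)
state=s3 head=0 tape=___[Y]YXY   (s3,Y)→(s1,Y,←)
state=s1 head=-1 tape=__[_]YYXY   (s1,_)→(s4,_,→)
state=s4 head=0 tape=___[Y]YXY   (s4,Y)→(s3,Y,←)
state=s3 head=-1 tape=__[_]YYXY   (s3,_)→(s4,Y,←)
state=s4 head=-2 tape=_[_]YYYXY   (s4,_)→(s2,X,→)
state=s2 head=-1 tape=_X[Y]YYXY   (s2,Y)→(s3,X,←)
state=s3 head=-2 tape=_[X]XYYXY   (s3,X)→(s1,_,←)
state=s1 head=-3 tape=[_]_XYYXY   (s1,_)→(s4,_,→)
state=s4 head=-2 tape=_[_]XYYXY   (s4,_)→(s2,X,→)
state=s2 head=-1 tape=_X[X]YYXY   (s2,X)→(s3,_,→)
state=s3 head=0 tape=_X_[Y]YXY   (s3,Y)→(s1,Y,←)
state=s1 head=-1 tape=_X[_]YYXY   (s1,_)→(s4,_,→)
state=s4 head=0 tape=_X_[Y]YXY   (s4,Y)→(s3,Y,←)
state=s3 head=-1 tape=_X[_]YYXY   (s3,_)→(s4,Y,←)
state=s4 head=-2 tape=_[X]YYYXY
The non-blank tape span at halt is XYYYXY.

XYYYXY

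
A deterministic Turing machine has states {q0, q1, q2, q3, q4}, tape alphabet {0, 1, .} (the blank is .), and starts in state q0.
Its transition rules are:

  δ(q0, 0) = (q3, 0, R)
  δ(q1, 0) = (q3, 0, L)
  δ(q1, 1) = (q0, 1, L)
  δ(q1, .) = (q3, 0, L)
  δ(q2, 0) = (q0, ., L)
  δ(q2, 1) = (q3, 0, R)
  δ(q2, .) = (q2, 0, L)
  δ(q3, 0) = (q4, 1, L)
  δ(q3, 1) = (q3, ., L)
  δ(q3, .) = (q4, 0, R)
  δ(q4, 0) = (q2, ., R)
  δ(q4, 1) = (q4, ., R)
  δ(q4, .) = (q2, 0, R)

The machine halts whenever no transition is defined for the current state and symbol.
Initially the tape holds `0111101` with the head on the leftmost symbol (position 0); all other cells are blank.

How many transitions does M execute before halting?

q0 | .[0]111101....   read 0 → write 0, move R, go to q3
q3 | .0[1]11101....   read 1 → write ., move L, go to q3
q3 | .[0].11101....   read 0 → write 1, move L, go to q4
q4 | [.]1.11101....   read . → write 0, move R, go to q2
q2 | 0[1].11101....   read 1 → write 0, move R, go to q3
q3 | 00[.]11101....   read . → write 0, move R, go to q4
q4 | 000[1]1101....   read 1 → write ., move R, go to q4
q4 | 000.[1]101....   read 1 → write ., move R, go to q4
q4 | 000..[1]01....   read 1 → write ., move R, go to q4
q4 | 000...[0]1....   read 0 → write ., move R, go to q2
q2 | 000....[1]....   read 1 → write 0, move R, go to q3
q3 | 000....0[.]...   read . → write 0, move R, go to q4
q4 | 000....00[.]..   read . → write 0, move R, go to q2
q2 | 000....000[.].   read . → write 0, move L, go to q2
q2 | 000....00[0]0.   read 0 → write ., move L, go to q0
q0 | 000....0[0].0.   read 0 → write 0, move R, go to q3
q3 | 000....00[.]0.   read . → write 0, move R, go to q4
q4 | 000....000[0].   read 0 → write ., move R, go to q2
q2 | 000....000.[.]   read . → write 0, move L, go to q2
q2 | 000....000[.]0   read . → write 0, move L, go to q2
q2 | 000....00[0]00   read 0 → write ., move L, go to q0
q0 | 000....0[0].00   read 0 → write 0, move R, go to q3
q3 | 000....00[.]00   read . → write 0, move R, go to q4
q4 | 000....000[0]0   read 0 → write ., move R, go to q2
q2 | 000....000.[0]   read 0 → write ., move L, go to q0
q0 | 000....000[.].
M halts after 25 transitions.

25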